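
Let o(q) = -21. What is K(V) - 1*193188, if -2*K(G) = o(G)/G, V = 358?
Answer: -138322587/716 ≈ -1.9319e+5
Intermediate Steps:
K(G) = 21/(2*G) (K(G) = -(-21)/(2*G) = 21/(2*G))
K(V) - 1*193188 = (21/2)/358 - 1*193188 = (21/2)*(1/358) - 193188 = 21/716 - 193188 = -138322587/716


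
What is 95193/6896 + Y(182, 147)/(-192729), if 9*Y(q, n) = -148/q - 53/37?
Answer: 555952577914847/40274480452752 ≈ 13.804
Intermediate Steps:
Y(q, n) = -53/333 - 148/(9*q) (Y(q, n) = (-148/q - 53/37)/9 = (-53/37 - 148/q)/9 = -53/333 - 148/(9*q))
95193/6896 + Y(182, 147)/(-192729) = 95193/6896 + ((1/333)*(-5476 - 53*182)/182)/(-192729) = 95193*(1/6896) + ((1/333)*(1/182)*(-5476 - 9646))*(-1/192729) = 95193/6896 + ((1/333)*(1/182)*(-15122))*(-1/192729) = 95193/6896 - 7561/30303*(-1/192729) = 95193/6896 + 7561/5840266887 = 555952577914847/40274480452752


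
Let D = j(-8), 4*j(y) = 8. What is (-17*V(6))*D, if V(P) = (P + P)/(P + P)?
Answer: -34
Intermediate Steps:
j(y) = 2 (j(y) = (¼)*8 = 2)
D = 2
V(P) = 1 (V(P) = (2*P)/((2*P)) = (2*P)*(1/(2*P)) = 1)
(-17*V(6))*D = -17*1*2 = -17*2 = -34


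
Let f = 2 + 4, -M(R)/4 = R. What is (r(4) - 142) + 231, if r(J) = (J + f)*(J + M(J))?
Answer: -31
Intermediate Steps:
M(R) = -4*R
f = 6
r(J) = -3*J*(6 + J) (r(J) = (J + 6)*(J - 4*J) = (6 + J)*(-3*J) = -3*J*(6 + J))
(r(4) - 142) + 231 = (3*4*(-6 - 1*4) - 142) + 231 = (3*4*(-6 - 4) - 142) + 231 = (3*4*(-10) - 142) + 231 = (-120 - 142) + 231 = -262 + 231 = -31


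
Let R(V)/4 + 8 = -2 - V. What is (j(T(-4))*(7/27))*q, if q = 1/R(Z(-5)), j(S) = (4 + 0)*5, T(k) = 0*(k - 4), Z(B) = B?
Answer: -7/27 ≈ -0.25926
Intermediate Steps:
T(k) = 0 (T(k) = 0*(-4 + k) = 0)
R(V) = -40 - 4*V (R(V) = -32 + 4*(-2 - V) = -32 + (-8 - 4*V) = -40 - 4*V)
j(S) = 20 (j(S) = 4*5 = 20)
q = -1/20 (q = 1/(-40 - 4*(-5)) = 1/(-40 + 20) = 1/(-20) = -1/20 ≈ -0.050000)
(j(T(-4))*(7/27))*q = (20*(7/27))*(-1/20) = (140/27)*(-1/20) = -7/27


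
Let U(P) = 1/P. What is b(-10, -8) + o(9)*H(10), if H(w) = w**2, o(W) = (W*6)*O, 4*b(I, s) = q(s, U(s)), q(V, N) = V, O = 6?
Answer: 32398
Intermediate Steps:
b(I, s) = s/4
o(W) = 36*W (o(W) = (W*6)*6 = (6*W)*6 = 36*W)
b(-10, -8) + o(9)*H(10) = (1/4)*(-8) + (36*9)*10**2 = -2 + 324*100 = -2 + 32400 = 32398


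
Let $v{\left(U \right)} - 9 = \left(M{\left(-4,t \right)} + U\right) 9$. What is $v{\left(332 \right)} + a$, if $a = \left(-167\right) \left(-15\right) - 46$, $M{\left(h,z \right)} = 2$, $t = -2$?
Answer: $5474$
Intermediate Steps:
$v{\left(U \right)} = 27 + 9 U$ ($v{\left(U \right)} = 9 + \left(2 + U\right) 9 = 9 + \left(18 + 9 U\right) = 27 + 9 U$)
$a = 2459$ ($a = 2505 - 46 = 2459$)
$v{\left(332 \right)} + a = \left(27 + 9 \cdot 332\right) + 2459 = \left(27 + 2988\right) + 2459 = 3015 + 2459 = 5474$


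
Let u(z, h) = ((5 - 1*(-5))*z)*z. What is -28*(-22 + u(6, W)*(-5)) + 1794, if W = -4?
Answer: 52810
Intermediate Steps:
u(z, h) = 10*z**2 (u(z, h) = ((5 + 5)*z)*z = (10*z)*z = 10*z**2)
-28*(-22 + u(6, W)*(-5)) + 1794 = -28*(-22 + (10*6**2)*(-5)) + 1794 = -28*(-22 + (10*36)*(-5)) + 1794 = -28*(-22 + 360*(-5)) + 1794 = -28*(-22 - 1800) + 1794 = -28*(-1822) + 1794 = 51016 + 1794 = 52810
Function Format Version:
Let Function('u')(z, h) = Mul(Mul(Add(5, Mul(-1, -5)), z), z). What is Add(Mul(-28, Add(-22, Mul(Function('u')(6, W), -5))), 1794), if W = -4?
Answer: 52810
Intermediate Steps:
Function('u')(z, h) = Mul(10, Pow(z, 2)) (Function('u')(z, h) = Mul(Mul(Add(5, 5), z), z) = Mul(Mul(10, z), z) = Mul(10, Pow(z, 2)))
Add(Mul(-28, Add(-22, Mul(Function('u')(6, W), -5))), 1794) = Add(Mul(-28, Add(-22, Mul(Mul(10, Pow(6, 2)), -5))), 1794) = Add(Mul(-28, Add(-22, Mul(Mul(10, 36), -5))), 1794) = Add(Mul(-28, Add(-22, Mul(360, -5))), 1794) = Add(Mul(-28, Add(-22, -1800)), 1794) = Add(Mul(-28, -1822), 1794) = Add(51016, 1794) = 52810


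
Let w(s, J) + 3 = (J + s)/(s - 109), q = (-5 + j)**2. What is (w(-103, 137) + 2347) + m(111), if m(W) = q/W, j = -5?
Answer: 27588217/11766 ≈ 2344.7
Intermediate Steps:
q = 100 (q = (-5 - 5)**2 = (-10)**2 = 100)
w(s, J) = -3 + (J + s)/(-109 + s) (w(s, J) = -3 + (J + s)/(s - 109) = -3 + (J + s)/(-109 + s))
m(W) = 100/W
(w(-103, 137) + 2347) + m(111) = ((327 + 137 - 2*(-103))/(-109 - 103) + 2347) + 100/111 = ((327 + 137 + 206)/(-212) + 2347) + 100*(1/111) = (-1/212*670 + 2347) + 100/111 = (-335/106 + 2347) + 100/111 = 248447/106 + 100/111 = 27588217/11766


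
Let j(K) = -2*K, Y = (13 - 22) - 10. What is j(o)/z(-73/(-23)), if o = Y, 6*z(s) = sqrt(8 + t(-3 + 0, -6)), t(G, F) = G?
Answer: 228*sqrt(5)/5 ≈ 101.96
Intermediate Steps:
Y = -19 (Y = -9 - 10 = -19)
z(s) = sqrt(5)/6 (z(s) = sqrt(8 + (-3 + 0))/6 = sqrt(8 - 3)/6 = sqrt(5)/6)
o = -19
j(o)/z(-73/(-23)) = (-2*(-19))/((sqrt(5)/6)) = 38*(6*sqrt(5)/5) = 228*sqrt(5)/5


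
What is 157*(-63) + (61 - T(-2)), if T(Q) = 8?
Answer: -9838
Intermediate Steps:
157*(-63) + (61 - T(-2)) = 157*(-63) + (61 - 1*8) = -9891 + (61 - 8) = -9891 + 53 = -9838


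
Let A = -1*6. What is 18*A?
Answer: -108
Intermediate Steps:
A = -6
18*A = 18*(-6) = -108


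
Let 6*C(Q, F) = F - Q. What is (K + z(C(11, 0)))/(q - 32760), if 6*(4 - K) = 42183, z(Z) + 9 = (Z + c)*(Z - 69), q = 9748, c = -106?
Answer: -21697/828432 ≈ -0.026190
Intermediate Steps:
C(Q, F) = -Q/6 + F/6 (C(Q, F) = (F - Q)/6 = -Q/6 + F/6)
z(Z) = -9 + (-106 + Z)*(-69 + Z) (z(Z) = -9 + (Z - 106)*(Z - 69) = -9 + (-106 + Z)*(-69 + Z))
K = -14053/2 (K = 4 - ⅙*42183 = 4 - 14061/2 = -14053/2 ≈ -7026.5)
(K + z(C(11, 0)))/(q - 32760) = (-14053/2 + (7305 + (-⅙*11 + (⅙)*0)² - 175*(-⅙*11 + (⅙)*0)))/(9748 - 32760) = (-14053/2 + (7305 + (-11/6 + 0)² - 175*(-11/6 + 0)))/(-23012) = (-14053/2 + (7305 + (-11/6)² - 175*(-11/6)))*(-1/23012) = (-14053/2 + (7305 + 121/36 + 1925/6))*(-1/23012) = (-14053/2 + 274651/36)*(-1/23012) = (21697/36)*(-1/23012) = -21697/828432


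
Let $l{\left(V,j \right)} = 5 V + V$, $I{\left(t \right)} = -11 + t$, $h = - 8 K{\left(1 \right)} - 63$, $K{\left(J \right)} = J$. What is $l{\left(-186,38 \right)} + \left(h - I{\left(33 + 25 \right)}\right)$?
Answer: $-1234$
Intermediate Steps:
$h = -71$ ($h = \left(-8\right) 1 - 63 = -8 - 63 = -71$)
$l{\left(V,j \right)} = 6 V$
$l{\left(-186,38 \right)} + \left(h - I{\left(33 + 25 \right)}\right) = 6 \left(-186\right) - 118 = -1116 - 118 = -1234$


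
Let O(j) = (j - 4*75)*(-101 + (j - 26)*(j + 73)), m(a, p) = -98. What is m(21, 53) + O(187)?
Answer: -4718865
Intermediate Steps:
O(j) = (-300 + j)*(-101 + (-26 + j)*(73 + j)) (O(j) = (j - 300)*(-101 + (-26 + j)*(73 + j)) = (-300 + j)*(-101 + (-26 + j)*(73 + j)))
m(21, 53) + O(187) = -98 + (599700 + 187³ - 16099*187 - 253*187²) = -98 + (599700 + 6539203 - 3010513 - 253*34969) = -98 + (599700 + 6539203 - 3010513 - 8847157) = -98 - 4718767 = -4718865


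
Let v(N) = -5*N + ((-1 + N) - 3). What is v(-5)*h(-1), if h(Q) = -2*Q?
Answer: 32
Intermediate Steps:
v(N) = -4 - 4*N (v(N) = -5*N + (-4 + N) = -4 - 4*N)
v(-5)*h(-1) = (-4 - 4*(-5))*(-2*(-1)) = (-4 + 20)*2 = 16*2 = 32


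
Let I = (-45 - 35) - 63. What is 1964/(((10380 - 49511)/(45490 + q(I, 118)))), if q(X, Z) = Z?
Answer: -89574112/39131 ≈ -2289.1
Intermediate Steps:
I = -143 (I = -80 - 63 = -143)
1964/(((10380 - 49511)/(45490 + q(I, 118)))) = 1964/(((10380 - 49511)/(45490 + 118))) = 1964/((-39131/45608)) = 1964/((-39131*1/45608)) = 1964/(-39131/45608) = 1964*(-45608/39131) = -89574112/39131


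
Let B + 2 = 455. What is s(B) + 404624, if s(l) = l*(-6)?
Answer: 401906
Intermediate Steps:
B = 453 (B = -2 + 455 = 453)
s(l) = -6*l
s(B) + 404624 = -6*453 + 404624 = -2718 + 404624 = 401906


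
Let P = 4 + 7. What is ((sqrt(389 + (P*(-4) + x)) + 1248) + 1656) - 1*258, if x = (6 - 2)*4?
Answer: 2665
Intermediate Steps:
x = 16 (x = 4*4 = 16)
P = 11
((sqrt(389 + (P*(-4) + x)) + 1248) + 1656) - 1*258 = ((sqrt(389 + (11*(-4) + 16)) + 1248) + 1656) - 1*258 = ((sqrt(389 + (-44 + 16)) + 1248) + 1656) - 258 = ((sqrt(389 - 28) + 1248) + 1656) - 258 = ((sqrt(361) + 1248) + 1656) - 258 = ((19 + 1248) + 1656) - 258 = (1267 + 1656) - 258 = 2923 - 258 = 2665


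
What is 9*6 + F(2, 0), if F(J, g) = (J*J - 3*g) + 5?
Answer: 63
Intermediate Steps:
F(J, g) = 5 + J**2 - 3*g (F(J, g) = (J**2 - 3*g) + 5 = 5 + J**2 - 3*g)
9*6 + F(2, 0) = 9*6 + (5 + 2**2 - 3*0) = 54 + (5 + 4 + 0) = 54 + 9 = 63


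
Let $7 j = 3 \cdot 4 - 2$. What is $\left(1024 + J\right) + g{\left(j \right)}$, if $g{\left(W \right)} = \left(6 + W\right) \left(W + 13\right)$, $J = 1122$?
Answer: $\frac{110406}{49} \approx 2253.2$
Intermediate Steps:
$j = \frac{10}{7}$ ($j = \frac{3 \cdot 4 - 2}{7} = \frac{12 - 2}{7} = \frac{1}{7} \cdot 10 = \frac{10}{7} \approx 1.4286$)
$g{\left(W \right)} = \left(6 + W\right) \left(13 + W\right)$
$\left(1024 + J\right) + g{\left(j \right)} = \left(1024 + 1122\right) + \left(78 + \left(\frac{10}{7}\right)^{2} + 19 \cdot \frac{10}{7}\right) = 2146 + \left(78 + \frac{100}{49} + \frac{190}{7}\right) = 2146 + \frac{5252}{49} = \frac{110406}{49}$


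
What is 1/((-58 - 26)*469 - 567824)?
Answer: -1/607220 ≈ -1.6468e-6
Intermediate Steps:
1/((-58 - 26)*469 - 567824) = 1/(-84*469 - 567824) = 1/(-39396 - 567824) = 1/(-607220) = -1/607220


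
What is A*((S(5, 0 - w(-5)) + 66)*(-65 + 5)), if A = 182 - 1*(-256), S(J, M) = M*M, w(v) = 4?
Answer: -2154960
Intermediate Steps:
S(J, M) = M²
A = 438 (A = 182 + 256 = 438)
A*((S(5, 0 - w(-5)) + 66)*(-65 + 5)) = 438*(((0 - 1*4)² + 66)*(-65 + 5)) = 438*(((0 - 4)² + 66)*(-60)) = 438*(((-4)² + 66)*(-60)) = 438*((16 + 66)*(-60)) = 438*(82*(-60)) = 438*(-4920) = -2154960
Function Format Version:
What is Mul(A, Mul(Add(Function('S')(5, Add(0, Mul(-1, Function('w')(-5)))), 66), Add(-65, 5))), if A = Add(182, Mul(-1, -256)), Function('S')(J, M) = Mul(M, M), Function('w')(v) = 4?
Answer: -2154960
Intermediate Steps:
Function('S')(J, M) = Pow(M, 2)
A = 438 (A = Add(182, 256) = 438)
Mul(A, Mul(Add(Function('S')(5, Add(0, Mul(-1, Function('w')(-5)))), 66), Add(-65, 5))) = Mul(438, Mul(Add(Pow(Add(0, Mul(-1, 4)), 2), 66), Add(-65, 5))) = Mul(438, Mul(Add(Pow(Add(0, -4), 2), 66), -60)) = Mul(438, Mul(Add(Pow(-4, 2), 66), -60)) = Mul(438, Mul(Add(16, 66), -60)) = Mul(438, Mul(82, -60)) = Mul(438, -4920) = -2154960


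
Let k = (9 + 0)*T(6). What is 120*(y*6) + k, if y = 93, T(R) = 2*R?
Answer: 67068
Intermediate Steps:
k = 108 (k = (9 + 0)*(2*6) = 9*12 = 108)
120*(y*6) + k = 120*(93*6) + 108 = 120*558 + 108 = 66960 + 108 = 67068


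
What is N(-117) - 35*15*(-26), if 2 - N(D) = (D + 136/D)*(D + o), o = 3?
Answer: 7078/39 ≈ 181.49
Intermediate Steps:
N(D) = 2 - (3 + D)*(D + 136/D) (N(D) = 2 - (D + 136/D)*(D + 3) = 2 - (D + 136/D)*(3 + D) = 2 - (3 + D)*(D + 136/D))
N(-117) - 35*15*(-26) = (-134 - 1*(-117)² - 408/(-117) - 3*(-117)) - 35*15*(-26) = (-134 - 1*13689 - 408*(-1/117) + 351) - 525*(-26) = (-134 - 13689 + 136/39 + 351) + 13650 = -525272/39 + 13650 = 7078/39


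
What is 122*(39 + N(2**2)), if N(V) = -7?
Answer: 3904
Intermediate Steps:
122*(39 + N(2**2)) = 122*(39 - 7) = 122*32 = 3904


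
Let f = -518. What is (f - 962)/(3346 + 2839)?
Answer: -296/1237 ≈ -0.23929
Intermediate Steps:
(f - 962)/(3346 + 2839) = (-518 - 962)/(3346 + 2839) = -1480/6185 = -1480*1/6185 = -296/1237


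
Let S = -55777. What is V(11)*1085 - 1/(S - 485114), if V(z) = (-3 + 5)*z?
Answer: 12911068171/540891 ≈ 23870.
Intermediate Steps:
V(z) = 2*z
V(11)*1085 - 1/(S - 485114) = (2*11)*1085 - 1/(-55777 - 485114) = 22*1085 - 1/(-540891) = 23870 - 1*(-1/540891) = 23870 + 1/540891 = 12911068171/540891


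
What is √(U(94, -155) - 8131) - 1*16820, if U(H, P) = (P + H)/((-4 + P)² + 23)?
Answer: -16820 + 9*I*√16068577710/12652 ≈ -16820.0 + 90.172*I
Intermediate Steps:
U(H, P) = (H + P)/(23 + (-4 + P)²)
√(U(94, -155) - 8131) - 1*16820 = √((94 - 155)/(23 + (-4 - 155)²) - 8131) - 1*16820 = √(-61/(23 + (-159)²) - 8131) - 16820 = √(-61/(23 + 25281) - 8131) - 16820 = √(-61/25304 - 8131) - 16820 = √(-205746885/25304) - 16820 = 9*I*√16068577710/12652 - 16820 = -16820 + 9*I*√16068577710/12652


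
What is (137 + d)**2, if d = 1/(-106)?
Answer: 210859441/11236 ≈ 18766.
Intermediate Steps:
d = -1/106 ≈ -0.0094340
(137 + d)**2 = (137 - 1/106)**2 = (14521/106)**2 = 210859441/11236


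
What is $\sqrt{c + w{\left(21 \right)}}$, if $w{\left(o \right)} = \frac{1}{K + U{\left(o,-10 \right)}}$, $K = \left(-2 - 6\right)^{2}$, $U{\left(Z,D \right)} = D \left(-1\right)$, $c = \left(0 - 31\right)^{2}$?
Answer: $\frac{\sqrt{5262510}}{74} \approx 31.0$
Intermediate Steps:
$c = 961$ ($c = \left(-31\right)^{2} = 961$)
$U{\left(Z,D \right)} = - D$
$K = 64$ ($K = \left(-8\right)^{2} = 64$)
$w{\left(o \right)} = \frac{1}{74}$ ($w{\left(o \right)} = \frac{1}{64 - -10} = \frac{1}{64 + 10} = \frac{1}{74}$)
$\sqrt{c + w{\left(21 \right)}} = \sqrt{961 + \frac{1}{74}} = \sqrt{\frac{71115}{74}} = \frac{\sqrt{5262510}}{74}$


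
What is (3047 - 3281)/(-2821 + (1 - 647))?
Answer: 234/3467 ≈ 0.067494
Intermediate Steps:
(3047 - 3281)/(-2821 + (1 - 647)) = -234/(-2821 - 646) = -234/(-3467) = -234*(-1/3467) = 234/3467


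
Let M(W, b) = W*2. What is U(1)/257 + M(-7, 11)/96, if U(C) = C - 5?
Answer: -1991/12336 ≈ -0.16140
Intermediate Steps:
U(C) = -5 + C
M(W, b) = 2*W
U(1)/257 + M(-7, 11)/96 = (-5 + 1)/257 + (2*(-7))/96 = -4*1/257 - 14*1/96 = -4/257 - 7/48 = -1991/12336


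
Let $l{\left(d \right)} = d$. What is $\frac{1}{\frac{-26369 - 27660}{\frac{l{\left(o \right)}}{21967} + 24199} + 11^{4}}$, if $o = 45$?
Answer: $\frac{531579478}{7781668282355} \approx 6.8312 \cdot 10^{-5}$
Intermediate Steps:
$\frac{1}{\frac{-26369 - 27660}{\frac{l{\left(o \right)}}{21967} + 24199} + 11^{4}} = \frac{1}{\frac{-26369 - 27660}{\frac{45}{21967} + 24199} + 11^{4}} = \frac{1}{- \frac{54029}{45 \cdot \frac{1}{21967} + 24199} + 14641} = \frac{1}{- \frac{54029}{\frac{45}{21967} + 24199} + 14641} = \frac{1}{- \frac{54029}{\frac{531579478}{21967}} + 14641} = \frac{1}{\left(-54029\right) \frac{21967}{531579478} + 14641} = \frac{1}{- \frac{1186855043}{531579478} + 14641} = \frac{1}{\frac{7781668282355}{531579478}} = \frac{531579478}{7781668282355}$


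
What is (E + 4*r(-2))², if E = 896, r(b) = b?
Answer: 788544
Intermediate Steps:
(E + 4*r(-2))² = (896 + 4*(-2))² = (896 - 8)² = 888² = 788544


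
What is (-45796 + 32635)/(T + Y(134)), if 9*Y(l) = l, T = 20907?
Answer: -118449/188297 ≈ -0.62905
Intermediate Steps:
Y(l) = l/9
(-45796 + 32635)/(T + Y(134)) = (-45796 + 32635)/(20907 + (1/9)*134) = -13161/(20907 + 134/9) = -13161/188297/9 = -13161*9/188297 = -118449/188297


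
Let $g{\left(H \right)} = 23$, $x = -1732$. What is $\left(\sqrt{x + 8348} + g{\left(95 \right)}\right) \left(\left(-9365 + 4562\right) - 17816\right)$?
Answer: $-520237 - 45238 \sqrt{1654} \approx -2.36 \cdot 10^{6}$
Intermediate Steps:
$\left(\sqrt{x + 8348} + g{\left(95 \right)}\right) \left(\left(-9365 + 4562\right) - 17816\right) = \left(\sqrt{-1732 + 8348} + 23\right) \left(\left(-9365 + 4562\right) - 17816\right) = \left(\sqrt{6616} + 23\right) \left(-4803 - 17816\right) = \left(2 \sqrt{1654} + 23\right) \left(-22619\right) = \left(23 + 2 \sqrt{1654}\right) \left(-22619\right) = -520237 - 45238 \sqrt{1654}$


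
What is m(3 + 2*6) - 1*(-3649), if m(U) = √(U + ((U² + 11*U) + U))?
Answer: 3649 + 2*√105 ≈ 3669.5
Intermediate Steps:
m(U) = √(U² + 13*U) (m(U) = √(U + (U² + 12*U)) = √(U² + 13*U))
m(3 + 2*6) - 1*(-3649) = √((3 + 2*6)*(13 + (3 + 2*6))) - 1*(-3649) = √((3 + 12)*(13 + (3 + 12))) + 3649 = √(15*(13 + 15)) + 3649 = √(15*28) + 3649 = √420 + 3649 = 2*√105 + 3649 = 3649 + 2*√105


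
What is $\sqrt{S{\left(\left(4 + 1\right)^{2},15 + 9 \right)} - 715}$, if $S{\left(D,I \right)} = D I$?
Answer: $i \sqrt{115} \approx 10.724 i$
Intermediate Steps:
$\sqrt{S{\left(\left(4 + 1\right)^{2},15 + 9 \right)} - 715} = \sqrt{\left(4 + 1\right)^{2} \left(15 + 9\right) - 715} = \sqrt{5^{2} \cdot 24 - 715} = \sqrt{25 \cdot 24 - 715} = \sqrt{600 - 715} = \sqrt{-115} = i \sqrt{115}$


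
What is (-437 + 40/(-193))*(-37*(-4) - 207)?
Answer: 4978479/193 ≈ 25795.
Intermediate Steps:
(-437 + 40/(-193))*(-37*(-4) - 207) = (-437 + 40*(-1/193))*(148 - 207) = (-437 - 40/193)*(-59) = -84381/193*(-59) = 4978479/193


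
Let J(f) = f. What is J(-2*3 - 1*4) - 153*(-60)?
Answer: 9170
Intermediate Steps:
J(-2*3 - 1*4) - 153*(-60) = (-2*3 - 1*4) - 153*(-60) = (-6 - 4) + 9180 = -10 + 9180 = 9170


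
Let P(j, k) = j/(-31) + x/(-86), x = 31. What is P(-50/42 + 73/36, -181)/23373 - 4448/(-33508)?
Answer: 8729627168873/65770881823836 ≈ 0.13273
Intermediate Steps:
P(j, k) = -31/86 - j/31 (P(j, k) = j/(-31) + 31/(-86) = j*(-1/31) + 31*(-1/86) = -j/31 - 31/86 = -31/86 - j/31)
P(-50/42 + 73/36, -181)/23373 - 4448/(-33508) = (-31/86 - (-50/42 + 73/36)/31)/23373 - 4448/(-33508) = (-31/86 - (-50*1/42 + 73*(1/36))/31)*(1/23373) - 4448*(-1/33508) = (-31/86 - (-25/21 + 73/36)/31)*(1/23373) + 1112/8377 = (-31/86 - 1/31*211/252)*(1/23373) + 1112/8377 = (-31/86 - 211/7812)*(1/23373) + 1112/8377 = -130159/335916*1/23373 + 1112/8377 = -130159/7851364668 + 1112/8377 = 8729627168873/65770881823836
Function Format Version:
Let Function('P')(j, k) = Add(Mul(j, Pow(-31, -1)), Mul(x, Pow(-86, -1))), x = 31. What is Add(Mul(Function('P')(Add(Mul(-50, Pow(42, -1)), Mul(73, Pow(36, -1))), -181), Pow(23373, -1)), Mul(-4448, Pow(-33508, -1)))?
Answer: Rational(8729627168873, 65770881823836) ≈ 0.13273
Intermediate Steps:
Function('P')(j, k) = Add(Rational(-31, 86), Mul(Rational(-1, 31), j)) (Function('P')(j, k) = Add(Mul(j, Pow(-31, -1)), Mul(31, Pow(-86, -1))) = Add(Mul(j, Rational(-1, 31)), Mul(31, Rational(-1, 86))) = Add(Mul(Rational(-1, 31), j), Rational(-31, 86)) = Add(Rational(-31, 86), Mul(Rational(-1, 31), j)))
Add(Mul(Function('P')(Add(Mul(-50, Pow(42, -1)), Mul(73, Pow(36, -1))), -181), Pow(23373, -1)), Mul(-4448, Pow(-33508, -1))) = Add(Mul(Add(Rational(-31, 86), Mul(Rational(-1, 31), Add(Mul(-50, Pow(42, -1)), Mul(73, Pow(36, -1))))), Pow(23373, -1)), Mul(-4448, Pow(-33508, -1))) = Add(Mul(Add(Rational(-31, 86), Mul(Rational(-1, 31), Add(Mul(-50, Rational(1, 42)), Mul(73, Rational(1, 36))))), Rational(1, 23373)), Mul(-4448, Rational(-1, 33508))) = Add(Mul(Add(Rational(-31, 86), Mul(Rational(-1, 31), Add(Rational(-25, 21), Rational(73, 36)))), Rational(1, 23373)), Rational(1112, 8377)) = Add(Mul(Add(Rational(-31, 86), Mul(Rational(-1, 31), Rational(211, 252))), Rational(1, 23373)), Rational(1112, 8377)) = Add(Mul(Add(Rational(-31, 86), Rational(-211, 7812)), Rational(1, 23373)), Rational(1112, 8377)) = Add(Mul(Rational(-130159, 335916), Rational(1, 23373)), Rational(1112, 8377)) = Add(Rational(-130159, 7851364668), Rational(1112, 8377)) = Rational(8729627168873, 65770881823836)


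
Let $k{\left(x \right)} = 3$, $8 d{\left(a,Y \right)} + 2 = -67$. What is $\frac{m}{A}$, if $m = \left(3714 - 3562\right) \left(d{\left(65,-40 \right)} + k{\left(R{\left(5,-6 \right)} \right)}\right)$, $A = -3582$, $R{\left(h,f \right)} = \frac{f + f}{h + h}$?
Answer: $\frac{95}{398} \approx 0.23869$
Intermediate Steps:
$R{\left(h,f \right)} = \frac{f}{h}$ ($R{\left(h,f \right)} = \frac{2 f}{2 h} = 2 f \frac{1}{2 h} = \frac{f}{h}$)
$d{\left(a,Y \right)} = - \frac{69}{8}$ ($d{\left(a,Y \right)} = - \frac{1}{4} + \frac{1}{8} \left(-67\right) = - \frac{1}{4} - \frac{67}{8} = - \frac{69}{8}$)
$m = -855$ ($m = \left(3714 - 3562\right) \left(- \frac{69}{8} + 3\right) = 152 \left(- \frac{45}{8}\right) = -855$)
$\frac{m}{A} = - \frac{855}{-3582} = \left(-855\right) \left(- \frac{1}{3582}\right) = \frac{95}{398}$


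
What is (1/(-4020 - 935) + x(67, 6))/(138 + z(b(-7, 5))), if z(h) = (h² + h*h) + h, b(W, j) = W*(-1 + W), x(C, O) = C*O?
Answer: 1991909/32039030 ≈ 0.062171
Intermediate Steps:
z(h) = h + 2*h² (z(h) = (h² + h²) + h = 2*h² + h = h + 2*h²)
(1/(-4020 - 935) + x(67, 6))/(138 + z(b(-7, 5))) = (1/(-4020 - 935) + 67*6)/(138 + (-7*(-1 - 7))*(1 + 2*(-7*(-1 - 7)))) = (1/(-4955) + 402)/(138 + (-7*(-8))*(1 + 2*(-7*(-8)))) = (-1/4955 + 402)/(138 + 56*(1 + 2*56)) = 1991909/(4955*(138 + 56*(1 + 112))) = 1991909/(4955*(138 + 56*113)) = 1991909/(4955*(138 + 6328)) = (1991909/4955)/6466 = (1991909/4955)*(1/6466) = 1991909/32039030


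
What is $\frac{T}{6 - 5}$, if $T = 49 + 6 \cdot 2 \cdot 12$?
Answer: $193$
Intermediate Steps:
$T = 193$ ($T = 49 + 12 \cdot 12 = 49 + 144 = 193$)
$\frac{T}{6 - 5} = \frac{193}{6 - 5} = \frac{193}{1} = 193 \cdot 1 = 193$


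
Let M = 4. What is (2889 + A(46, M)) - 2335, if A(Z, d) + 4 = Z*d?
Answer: 734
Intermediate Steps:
A(Z, d) = -4 + Z*d
(2889 + A(46, M)) - 2335 = (2889 + (-4 + 46*4)) - 2335 = (2889 + (-4 + 184)) - 2335 = (2889 + 180) - 2335 = 3069 - 2335 = 734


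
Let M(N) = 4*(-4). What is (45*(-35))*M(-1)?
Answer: 25200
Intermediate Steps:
M(N) = -16
(45*(-35))*M(-1) = (45*(-35))*(-16) = -1575*(-16) = 25200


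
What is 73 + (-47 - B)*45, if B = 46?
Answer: -4112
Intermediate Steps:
73 + (-47 - B)*45 = 73 + (-47 - 1*46)*45 = 73 + (-47 - 46)*45 = 73 - 93*45 = 73 - 4185 = -4112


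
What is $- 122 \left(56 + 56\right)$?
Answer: $-13664$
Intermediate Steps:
$- 122 \left(56 + 56\right) = \left(-122\right) 112 = -13664$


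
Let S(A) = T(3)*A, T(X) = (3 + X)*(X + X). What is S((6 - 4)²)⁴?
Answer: 429981696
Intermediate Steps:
T(X) = 2*X*(3 + X) (T(X) = (3 + X)*(2*X) = 2*X*(3 + X))
S(A) = 36*A (S(A) = (2*3*(3 + 3))*A = (2*3*6)*A = 36*A)
S((6 - 4)²)⁴ = (36*(6 - 4)²)⁴ = (36*2²)⁴ = (36*4)⁴ = 144⁴ = 429981696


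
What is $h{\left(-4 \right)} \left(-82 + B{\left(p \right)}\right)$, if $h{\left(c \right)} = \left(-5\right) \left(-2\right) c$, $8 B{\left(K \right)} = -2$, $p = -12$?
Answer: $3290$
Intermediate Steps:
$B{\left(K \right)} = - \frac{1}{4}$ ($B{\left(K \right)} = \frac{1}{8} \left(-2\right) = - \frac{1}{4}$)
$h{\left(c \right)} = 10 c$
$h{\left(-4 \right)} \left(-82 + B{\left(p \right)}\right) = 10 \left(-4\right) \left(-82 - \frac{1}{4}\right) = \left(-40\right) \left(- \frac{329}{4}\right) = 3290$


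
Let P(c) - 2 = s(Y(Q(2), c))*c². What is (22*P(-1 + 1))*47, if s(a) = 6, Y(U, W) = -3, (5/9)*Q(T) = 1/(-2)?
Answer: 2068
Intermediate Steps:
Q(T) = -9/10 (Q(T) = (9/5)/(-2) = (9/5)*(-½) = -9/10)
P(c) = 2 + 6*c²
(22*P(-1 + 1))*47 = (22*(2 + 6*(-1 + 1)²))*47 = (22*(2 + 6*0²))*47 = (22*(2 + 6*0))*47 = (22*(2 + 0))*47 = (22*2)*47 = 44*47 = 2068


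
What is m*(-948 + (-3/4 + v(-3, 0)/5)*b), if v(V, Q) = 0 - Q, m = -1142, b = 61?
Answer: 2269725/2 ≈ 1.1349e+6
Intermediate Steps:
v(V, Q) = -Q
m*(-948 + (-3/4 + v(-3, 0)/5)*b) = -1142*(-948 + (-3/4 - 1*0/5)*61) = -1142*(-948 + (-3*1/4 + 0*(1/5))*61) = -1142*(-948 + (-3/4 + 0)*61) = -1142*(-948 - 3/4*61) = -1142*(-948 - 183/4) = -1142*(-3975/4) = 2269725/2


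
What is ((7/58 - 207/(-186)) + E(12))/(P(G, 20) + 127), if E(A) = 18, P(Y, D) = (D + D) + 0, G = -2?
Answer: 17291/150133 ≈ 0.11517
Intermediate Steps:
P(Y, D) = 2*D (P(Y, D) = 2*D + 0 = 2*D)
((7/58 - 207/(-186)) + E(12))/(P(G, 20) + 127) = ((7/58 - 207/(-186)) + 18)/(2*20 + 127) = ((7*(1/58) - 207*(-1/186)) + 18)/(40 + 127) = ((7/58 + 69/62) + 18)/167 = (1109/899 + 18)*(1/167) = (17291/899)*(1/167) = 17291/150133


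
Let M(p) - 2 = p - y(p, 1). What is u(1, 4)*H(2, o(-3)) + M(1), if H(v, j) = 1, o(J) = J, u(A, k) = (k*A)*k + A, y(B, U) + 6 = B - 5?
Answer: 30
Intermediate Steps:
y(B, U) = -11 + B (y(B, U) = -6 + (B - 5) = -6 + (-5 + B) = -11 + B)
u(A, k) = A + A*k² (u(A, k) = (A*k)*k + A = A*k² + A = A + A*k²)
M(p) = 13 (M(p) = 2 + (p - (-11 + p)) = 2 + (p + (11 - p)) = 2 + 11 = 13)
u(1, 4)*H(2, o(-3)) + M(1) = (1*(1 + 4²))*1 + 13 = (1*(1 + 16))*1 + 13 = (1*17)*1 + 13 = 17*1 + 13 = 17 + 13 = 30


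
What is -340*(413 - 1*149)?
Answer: -89760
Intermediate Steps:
-340*(413 - 1*149) = -340*(413 - 149) = -340*264 = -89760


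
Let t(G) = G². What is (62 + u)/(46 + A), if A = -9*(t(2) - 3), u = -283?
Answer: -221/37 ≈ -5.9730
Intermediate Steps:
A = -9 (A = -9*(2² - 3) = -9*(4 - 3) = -9*1 = -9)
(62 + u)/(46 + A) = (62 - 283)/(46 - 9) = -221/37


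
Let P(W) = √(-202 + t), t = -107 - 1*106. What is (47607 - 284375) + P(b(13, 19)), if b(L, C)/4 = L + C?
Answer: -236768 + I*√415 ≈ -2.3677e+5 + 20.372*I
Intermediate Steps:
b(L, C) = 4*C + 4*L (b(L, C) = 4*(L + C) = 4*(C + L) = 4*C + 4*L)
t = -213 (t = -107 - 106 = -213)
P(W) = I*√415 (P(W) = √(-202 - 213) = √(-415) = I*√415)
(47607 - 284375) + P(b(13, 19)) = (47607 - 284375) + I*√415 = -236768 + I*√415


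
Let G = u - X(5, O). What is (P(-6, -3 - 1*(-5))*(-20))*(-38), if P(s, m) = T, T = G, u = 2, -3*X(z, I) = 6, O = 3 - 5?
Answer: 3040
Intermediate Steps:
O = -2
X(z, I) = -2 (X(z, I) = -1/3*6 = -2)
G = 4 (G = 2 - 1*(-2) = 2 + 2 = 4)
T = 4
P(s, m) = 4
(P(-6, -3 - 1*(-5))*(-20))*(-38) = (4*(-20))*(-38) = -80*(-38) = 3040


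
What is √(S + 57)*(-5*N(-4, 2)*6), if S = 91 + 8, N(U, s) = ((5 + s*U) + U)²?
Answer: -2940*√39 ≈ -18360.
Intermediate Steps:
N(U, s) = (5 + U + U*s)² (N(U, s) = ((5 + U*s) + U)² = (5 + U + U*s)²)
S = 99
√(S + 57)*(-5*N(-4, 2)*6) = √(99 + 57)*(-5*(5 - 4 - 4*2)²*6) = √156*(-5*(5 - 4 - 8)²*6) = (2*√39)*(-5*(-7)²*6) = (2*√39)*(-5*49*6) = (2*√39)*(-245*6) = (2*√39)*(-1470) = -2940*√39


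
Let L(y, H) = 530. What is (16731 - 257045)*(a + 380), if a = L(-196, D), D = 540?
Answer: -218685740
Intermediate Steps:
a = 530
(16731 - 257045)*(a + 380) = (16731 - 257045)*(530 + 380) = -240314*910 = -218685740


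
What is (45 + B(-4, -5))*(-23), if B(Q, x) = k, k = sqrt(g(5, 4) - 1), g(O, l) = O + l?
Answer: -1035 - 46*sqrt(2) ≈ -1100.1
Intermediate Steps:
k = 2*sqrt(2) (k = sqrt((5 + 4) - 1) = sqrt(9 - 1) = sqrt(8) = 2*sqrt(2) ≈ 2.8284)
B(Q, x) = 2*sqrt(2)
(45 + B(-4, -5))*(-23) = (45 + 2*sqrt(2))*(-23) = -1035 - 46*sqrt(2)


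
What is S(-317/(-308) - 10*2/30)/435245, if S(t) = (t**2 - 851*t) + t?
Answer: -52599355/74320347024 ≈ -0.00070774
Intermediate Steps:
S(t) = t**2 - 850*t
S(-317/(-308) - 10*2/30)/435245 = ((-317/(-308) - 10*2/30)*(-850 + (-317/(-308) - 10*2/30)))/435245 = ((-317*(-1/308) - 20*1/30)*(-850 + (-317*(-1/308) - 20*1/30)))*(1/435245) = ((317/308 - 2/3)*(-850 + (317/308 - 2/3)))*(1/435245) = (335*(-850 + 335/924)/924)*(1/435245) = ((335/924)*(-785065/924))*(1/435245) = -262996775/853776*1/435245 = -52599355/74320347024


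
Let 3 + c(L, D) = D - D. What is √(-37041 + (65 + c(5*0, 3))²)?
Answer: I*√33197 ≈ 182.2*I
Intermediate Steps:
c(L, D) = -3 (c(L, D) = -3 + (D - D) = -3 + 0 = -3)
√(-37041 + (65 + c(5*0, 3))²) = √(-37041 + (65 - 3)²) = √(-37041 + 62²) = √(-37041 + 3844) = √(-33197) = I*√33197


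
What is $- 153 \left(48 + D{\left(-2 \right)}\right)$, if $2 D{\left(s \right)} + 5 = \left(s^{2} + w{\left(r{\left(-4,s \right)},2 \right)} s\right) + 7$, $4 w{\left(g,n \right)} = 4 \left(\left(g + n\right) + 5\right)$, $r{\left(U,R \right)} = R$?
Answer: $-7038$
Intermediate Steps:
$w{\left(g,n \right)} = 5 + g + n$ ($w{\left(g,n \right)} = \frac{4 \left(\left(g + n\right) + 5\right)}{4} = \frac{4 \left(5 + g + n\right)}{4} = \frac{20 + 4 g + 4 n}{4} = 5 + g + n$)
$D{\left(s \right)} = 1 + \frac{s^{2}}{2} + \frac{s \left(7 + s\right)}{2}$ ($D{\left(s \right)} = - \frac{5}{2} + \frac{\left(s^{2} + \left(5 + s + 2\right) s\right) + 7}{2} = - \frac{5}{2} + \frac{\left(s^{2} + \left(7 + s\right) s\right) + 7}{2} = - \frac{5}{2} + \frac{\left(s^{2} + s \left(7 + s\right)\right) + 7}{2} = - \frac{5}{2} + \frac{7 + s^{2} + s \left(7 + s\right)}{2} = - \frac{5}{2} + \left(\frac{7}{2} + \frac{s^{2}}{2} + \frac{s \left(7 + s\right)}{2}\right) = 1 + \frac{s^{2}}{2} + \frac{s \left(7 + s\right)}{2}$)
$- 153 \left(48 + D{\left(-2 \right)}\right) = - 153 \left(48 + \left(1 + \left(-2\right)^{2} + \frac{7}{2} \left(-2\right)\right)\right) = - 153 \left(48 + \left(1 + 4 - 7\right)\right) = - 153 \left(48 - 2\right) = \left(-153\right) 46 = -7038$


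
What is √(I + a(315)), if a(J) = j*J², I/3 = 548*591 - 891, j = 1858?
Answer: 3*√20592109 ≈ 13614.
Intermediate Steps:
I = 968931 (I = 3*(548*591 - 891) = 3*(323868 - 891) = 3*322977 = 968931)
a(J) = 1858*J²
√(I + a(315)) = √(968931 + 1858*315²) = √(968931 + 1858*99225) = √(968931 + 184360050) = √185328981 = 3*√20592109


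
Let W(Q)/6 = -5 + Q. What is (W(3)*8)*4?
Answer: -384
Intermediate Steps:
W(Q) = -30 + 6*Q (W(Q) = 6*(-5 + Q) = -30 + 6*Q)
(W(3)*8)*4 = ((-30 + 6*3)*8)*4 = ((-30 + 18)*8)*4 = -12*8*4 = -96*4 = -384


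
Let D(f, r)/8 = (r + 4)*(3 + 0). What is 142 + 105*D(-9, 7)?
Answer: 27862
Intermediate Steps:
D(f, r) = 96 + 24*r (D(f, r) = 8*((r + 4)*(3 + 0)) = 8*((4 + r)*3) = 8*(12 + 3*r) = 96 + 24*r)
142 + 105*D(-9, 7) = 142 + 105*(96 + 24*7) = 142 + 105*(96 + 168) = 142 + 105*264 = 142 + 27720 = 27862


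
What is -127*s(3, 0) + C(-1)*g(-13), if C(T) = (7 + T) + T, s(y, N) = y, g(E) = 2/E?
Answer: -4963/13 ≈ -381.77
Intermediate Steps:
C(T) = 7 + 2*T
-127*s(3, 0) + C(-1)*g(-13) = -127*3 + (7 + 2*(-1))*(2/(-13)) = -381 + (7 - 2)*(2*(-1/13)) = -381 + 5*(-2/13) = -381 - 10/13 = -4963/13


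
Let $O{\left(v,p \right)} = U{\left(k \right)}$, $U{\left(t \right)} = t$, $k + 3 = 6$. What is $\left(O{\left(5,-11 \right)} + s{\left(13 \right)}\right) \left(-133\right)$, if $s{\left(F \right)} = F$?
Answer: $-2128$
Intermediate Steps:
$k = 3$ ($k = -3 + 6 = 3$)
$O{\left(v,p \right)} = 3$
$\left(O{\left(5,-11 \right)} + s{\left(13 \right)}\right) \left(-133\right) = \left(3 + 13\right) \left(-133\right) = 16 \left(-133\right) = -2128$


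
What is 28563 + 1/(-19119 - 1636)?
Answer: 592825064/20755 ≈ 28563.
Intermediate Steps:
28563 + 1/(-19119 - 1636) = 28563 + 1/(-20755) = 28563 - 1/20755 = 592825064/20755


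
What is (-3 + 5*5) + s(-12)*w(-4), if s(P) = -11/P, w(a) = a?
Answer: 55/3 ≈ 18.333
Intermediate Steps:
(-3 + 5*5) + s(-12)*w(-4) = (-3 + 5*5) - 11/(-12)*(-4) = (-3 + 25) - 11*(-1/12)*(-4) = 22 + (11/12)*(-4) = 22 - 11/3 = 55/3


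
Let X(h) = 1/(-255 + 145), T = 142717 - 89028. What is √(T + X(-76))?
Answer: √649636790/110 ≈ 231.71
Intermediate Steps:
T = 53689
X(h) = -1/110 (X(h) = 1/(-110) = -1/110)
√(T + X(-76)) = √(53689 - 1/110) = √(5905789/110) = √649636790/110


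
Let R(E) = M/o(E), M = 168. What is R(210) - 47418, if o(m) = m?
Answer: -237086/5 ≈ -47417.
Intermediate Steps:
R(E) = 168/E
R(210) - 47418 = 168/210 - 47418 = 168*(1/210) - 47418 = 4/5 - 47418 = -237086/5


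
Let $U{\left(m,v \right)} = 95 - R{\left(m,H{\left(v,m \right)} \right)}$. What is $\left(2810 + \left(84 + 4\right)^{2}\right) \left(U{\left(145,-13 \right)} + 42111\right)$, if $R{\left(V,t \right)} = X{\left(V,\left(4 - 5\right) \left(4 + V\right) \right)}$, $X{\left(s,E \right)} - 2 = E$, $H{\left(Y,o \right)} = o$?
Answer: $446993562$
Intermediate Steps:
$X{\left(s,E \right)} = 2 + E$
$R{\left(V,t \right)} = -2 - V$ ($R{\left(V,t \right)} = 2 + \left(4 - 5\right) \left(4 + V\right) = 2 - \left(4 + V\right) = -2 - V$)
$U{\left(m,v \right)} = 97 + m$ ($U{\left(m,v \right)} = 95 - \left(-2 - m\right) = 95 + \left(2 + m\right) = 97 + m$)
$\left(2810 + \left(84 + 4\right)^{2}\right) \left(U{\left(145,-13 \right)} + 42111\right) = \left(2810 + \left(84 + 4\right)^{2}\right) \left(\left(97 + 145\right) + 42111\right) = \left(2810 + 88^{2}\right) \left(242 + 42111\right) = \left(2810 + 7744\right) 42353 = 10554 \cdot 42353 = 446993562$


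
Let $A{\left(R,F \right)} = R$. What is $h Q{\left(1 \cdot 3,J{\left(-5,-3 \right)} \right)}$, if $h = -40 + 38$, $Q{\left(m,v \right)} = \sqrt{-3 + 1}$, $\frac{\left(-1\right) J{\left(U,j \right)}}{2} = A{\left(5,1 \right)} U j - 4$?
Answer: $- 2 i \sqrt{2} \approx - 2.8284 i$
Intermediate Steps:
$J{\left(U,j \right)} = 8 - 10 U j$ ($J{\left(U,j \right)} = - 2 \left(5 U j - 4\right) = - 2 \left(-4 + 5 U j\right) = 8 - 10 U j$)
$Q{\left(m,v \right)} = i \sqrt{2}$ ($Q{\left(m,v \right)} = \sqrt{-2} = i \sqrt{2}$)
$h = -2$
$h Q{\left(1 \cdot 3,J{\left(-5,-3 \right)} \right)} = - 2 i \sqrt{2}$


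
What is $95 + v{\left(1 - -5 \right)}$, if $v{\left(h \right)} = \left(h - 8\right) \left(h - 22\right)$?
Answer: $127$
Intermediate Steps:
$v{\left(h \right)} = \left(-22 + h\right) \left(-8 + h\right)$ ($v{\left(h \right)} = \left(-8 + h\right) \left(-22 + h\right) = \left(-22 + h\right) \left(-8 + h\right)$)
$95 + v{\left(1 - -5 \right)} = 95 + \left(176 + \left(1 - -5\right)^{2} - 30 \left(1 - -5\right)\right) = 95 + \left(176 + \left(1 + 5\right)^{2} - 30 \left(1 + 5\right)\right) = 95 + \left(176 + 6^{2} - 180\right) = 95 + \left(176 + 36 - 180\right) = 95 + 32 = 127$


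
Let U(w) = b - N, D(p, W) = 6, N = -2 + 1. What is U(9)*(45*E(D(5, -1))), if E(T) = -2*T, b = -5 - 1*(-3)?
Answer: 540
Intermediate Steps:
b = -2 (b = -5 + 3 = -2)
N = -1
U(w) = -1 (U(w) = -2 - 1*(-1) = -2 + 1 = -1)
U(9)*(45*E(D(5, -1))) = -45*(-2*6) = -45*(-12) = -1*(-540) = 540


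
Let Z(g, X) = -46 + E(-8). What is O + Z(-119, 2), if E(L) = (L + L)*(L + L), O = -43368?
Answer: -43158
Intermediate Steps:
E(L) = 4*L² (E(L) = (2*L)*(2*L) = 4*L²)
Z(g, X) = 210 (Z(g, X) = -46 + 4*(-8)² = -46 + 4*64 = -46 + 256 = 210)
O + Z(-119, 2) = -43368 + 210 = -43158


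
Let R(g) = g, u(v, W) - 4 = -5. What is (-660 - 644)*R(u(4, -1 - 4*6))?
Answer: 1304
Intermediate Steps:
u(v, W) = -1 (u(v, W) = 4 - 5 = -1)
(-660 - 644)*R(u(4, -1 - 4*6)) = (-660 - 644)*(-1) = -1304*(-1) = 1304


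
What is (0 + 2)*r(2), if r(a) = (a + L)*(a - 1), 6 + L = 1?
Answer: -6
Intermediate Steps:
L = -5 (L = -6 + 1 = -5)
r(a) = (-1 + a)*(-5 + a) (r(a) = (a - 5)*(a - 1) = (-5 + a)*(-1 + a) = (-1 + a)*(-5 + a))
(0 + 2)*r(2) = (0 + 2)*(5 + 2² - 6*2) = 2*(5 + 4 - 12) = 2*(-3) = -6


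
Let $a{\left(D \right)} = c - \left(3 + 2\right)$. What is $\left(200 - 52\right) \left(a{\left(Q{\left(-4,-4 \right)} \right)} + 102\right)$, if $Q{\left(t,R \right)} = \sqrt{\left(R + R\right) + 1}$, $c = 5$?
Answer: $15096$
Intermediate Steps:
$Q{\left(t,R \right)} = \sqrt{1 + 2 R}$ ($Q{\left(t,R \right)} = \sqrt{2 R + 1} = \sqrt{1 + 2 R}$)
$a{\left(D \right)} = 0$ ($a{\left(D \right)} = 5 - \left(3 + 2\right) = 5 - 5 = 0$)
$\left(200 - 52\right) \left(a{\left(Q{\left(-4,-4 \right)} \right)} + 102\right) = \left(200 - 52\right) \left(0 + 102\right) = 148 \cdot 102 = 15096$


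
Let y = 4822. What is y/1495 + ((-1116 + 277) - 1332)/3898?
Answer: 15550511/5827510 ≈ 2.6685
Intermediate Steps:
y/1495 + ((-1116 + 277) - 1332)/3898 = 4822/1495 + ((-1116 + 277) - 1332)/3898 = 4822*(1/1495) + (-839 - 1332)*(1/3898) = 4822/1495 - 2171*1/3898 = 4822/1495 - 2171/3898 = 15550511/5827510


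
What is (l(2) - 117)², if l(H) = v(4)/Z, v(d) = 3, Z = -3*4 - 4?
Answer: 3515625/256 ≈ 13733.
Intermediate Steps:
Z = -16 (Z = -12 - 4 = -16)
l(H) = -3/16 (l(H) = 3/(-16) = 3*(-1/16) = -3/16)
(l(2) - 117)² = (-3/16 - 117)² = (-1875/16)² = 3515625/256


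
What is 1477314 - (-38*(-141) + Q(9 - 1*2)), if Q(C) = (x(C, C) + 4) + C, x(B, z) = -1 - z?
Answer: 1471953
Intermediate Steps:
Q(C) = 3 (Q(C) = ((-1 - C) + 4) + C = (3 - C) + C = 3)
1477314 - (-38*(-141) + Q(9 - 1*2)) = 1477314 - (-38*(-141) + 3) = 1477314 - (5358 + 3) = 1477314 - 1*5361 = 1477314 - 5361 = 1471953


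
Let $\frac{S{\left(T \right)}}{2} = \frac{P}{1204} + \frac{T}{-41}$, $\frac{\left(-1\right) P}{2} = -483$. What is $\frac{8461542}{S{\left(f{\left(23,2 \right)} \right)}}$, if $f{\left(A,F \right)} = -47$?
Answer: $\frac{14917698546}{6871} \approx 2.1711 \cdot 10^{6}$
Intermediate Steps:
$P = 966$ ($P = \left(-2\right) \left(-483\right) = 966$)
$S{\left(T \right)} = \frac{69}{43} - \frac{2 T}{41}$ ($S{\left(T \right)} = 2 \left(\frac{966}{1204} + \frac{T}{-41}\right) = 2 \left(966 \cdot \frac{1}{1204} + T \left(- \frac{1}{41}\right)\right) = 2 \left(\frac{69}{86} - \frac{T}{41}\right) = \frac{69}{43} - \frac{2 T}{41}$)
$\frac{8461542}{S{\left(f{\left(23,2 \right)} \right)}} = \frac{8461542}{\frac{69}{43} - - \frac{94}{41}} = \frac{8461542}{\frac{69}{43} + \frac{94}{41}} = \frac{8461542}{\frac{6871}{1763}} = 8461542 \cdot \frac{1763}{6871} = \frac{14917698546}{6871}$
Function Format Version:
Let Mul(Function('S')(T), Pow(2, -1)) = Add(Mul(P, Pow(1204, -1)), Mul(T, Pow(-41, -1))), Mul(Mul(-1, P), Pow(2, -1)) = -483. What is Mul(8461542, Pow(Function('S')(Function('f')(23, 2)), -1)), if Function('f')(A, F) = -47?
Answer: Rational(14917698546, 6871) ≈ 2.1711e+6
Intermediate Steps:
P = 966 (P = Mul(-2, -483) = 966)
Function('S')(T) = Add(Rational(69, 43), Mul(Rational(-2, 41), T)) (Function('S')(T) = Mul(2, Add(Mul(966, Pow(1204, -1)), Mul(T, Pow(-41, -1)))) = Mul(2, Add(Mul(966, Rational(1, 1204)), Mul(T, Rational(-1, 41)))) = Mul(2, Add(Rational(69, 86), Mul(Rational(-1, 41), T))) = Add(Rational(69, 43), Mul(Rational(-2, 41), T)))
Mul(8461542, Pow(Function('S')(Function('f')(23, 2)), -1)) = Mul(8461542, Pow(Add(Rational(69, 43), Mul(Rational(-2, 41), -47)), -1)) = Mul(8461542, Pow(Add(Rational(69, 43), Rational(94, 41)), -1)) = Mul(8461542, Pow(Rational(6871, 1763), -1)) = Mul(8461542, Rational(1763, 6871)) = Rational(14917698546, 6871)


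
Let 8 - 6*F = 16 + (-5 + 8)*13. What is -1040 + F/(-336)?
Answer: -2096593/2016 ≈ -1040.0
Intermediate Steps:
F = -47/6 (F = 4/3 - (16 + (-5 + 8)*13)/6 = 4/3 - (16 + 3*13)/6 = 4/3 - (16 + 39)/6 = 4/3 - ⅙*55 = 4/3 - 55/6 = -47/6 ≈ -7.8333)
-1040 + F/(-336) = -1040 - 47/6/(-336) = -1040 - 47/6*(-1/336) = -1040 + 47/2016 = -2096593/2016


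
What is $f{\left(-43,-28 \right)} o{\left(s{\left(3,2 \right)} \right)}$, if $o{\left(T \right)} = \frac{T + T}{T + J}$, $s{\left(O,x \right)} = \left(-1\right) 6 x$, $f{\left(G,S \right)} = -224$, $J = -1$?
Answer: $- \frac{5376}{13} \approx -413.54$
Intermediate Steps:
$s{\left(O,x \right)} = - 6 x$
$o{\left(T \right)} = \frac{2 T}{-1 + T}$ ($o{\left(T \right)} = \frac{T + T}{T - 1} = \frac{2 T}{-1 + T}$)
$f{\left(-43,-28 \right)} o{\left(s{\left(3,2 \right)} \right)} = - 224 \frac{2 \left(\left(-6\right) 2\right)}{-1 - 12} = - 224 \cdot 2 \left(-12\right) \frac{1}{-1 - 12} = - 224 \cdot 2 \left(-12\right) \frac{1}{-13} = - 224 \cdot 2 \left(-12\right) \left(- \frac{1}{13}\right) = \left(-224\right) \frac{24}{13} = - \frac{5376}{13}$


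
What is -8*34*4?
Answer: -1088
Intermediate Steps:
-8*34*4 = -272*4 = -1088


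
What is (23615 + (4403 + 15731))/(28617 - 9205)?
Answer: 43749/19412 ≈ 2.2537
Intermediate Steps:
(23615 + (4403 + 15731))/(28617 - 9205) = (23615 + 20134)/19412 = 43749*(1/19412) = 43749/19412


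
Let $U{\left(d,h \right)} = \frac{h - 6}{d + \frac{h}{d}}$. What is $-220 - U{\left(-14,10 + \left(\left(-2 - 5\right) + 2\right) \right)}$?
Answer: $- \frac{44234}{201} \approx -220.07$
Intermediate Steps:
$U{\left(d,h \right)} = \frac{-6 + h}{d + \frac{h}{d}}$
$-220 - U{\left(-14,10 + \left(\left(-2 - 5\right) + 2\right) \right)} = -220 - - \frac{14 \left(-6 + \left(10 + \left(\left(-2 - 5\right) + 2\right)\right)\right)}{\left(10 + \left(\left(-2 - 5\right) + 2\right)\right) + \left(-14\right)^{2}} = -220 - - \frac{14 \left(-6 + \left(10 + \left(-7 + 2\right)\right)\right)}{\left(10 + \left(-7 + 2\right)\right) + 196} = -220 - - \frac{14 \left(-6 + \left(10 - 5\right)\right)}{\left(10 - 5\right) + 196} = -220 - - \frac{14 \left(-6 + 5\right)}{5 + 196} = -220 - \left(-14\right) \frac{1}{201} \left(-1\right) = -220 - \frac{14}{201} = - \frac{44234}{201}$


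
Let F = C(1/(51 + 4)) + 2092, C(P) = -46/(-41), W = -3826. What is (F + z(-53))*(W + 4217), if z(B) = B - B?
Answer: 33554838/41 ≈ 8.1841e+5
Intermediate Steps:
z(B) = 0
C(P) = 46/41 (C(P) = -46*(-1/41) = 46/41)
F = 85818/41 (F = 46/41 + 2092 = 85818/41 ≈ 2093.1)
(F + z(-53))*(W + 4217) = (85818/41 + 0)*(-3826 + 4217) = (85818/41)*391 = 33554838/41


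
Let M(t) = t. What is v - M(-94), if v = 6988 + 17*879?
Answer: 22025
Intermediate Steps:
v = 21931 (v = 6988 + 14943 = 21931)
v - M(-94) = 21931 - 1*(-94) = 21931 + 94 = 22025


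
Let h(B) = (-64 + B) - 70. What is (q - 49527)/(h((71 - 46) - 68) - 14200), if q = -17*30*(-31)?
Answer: 33717/14377 ≈ 2.3452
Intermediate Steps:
q = 15810 (q = -510*(-31) = 15810)
h(B) = -134 + B
(q - 49527)/(h((71 - 46) - 68) - 14200) = (15810 - 49527)/((-134 + ((71 - 46) - 68)) - 14200) = -33717/((-134 + (25 - 68)) - 14200) = -33717/((-134 - 43) - 14200) = -33717/(-177 - 14200) = -33717/(-14377) = -33717*(-1/14377) = 33717/14377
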